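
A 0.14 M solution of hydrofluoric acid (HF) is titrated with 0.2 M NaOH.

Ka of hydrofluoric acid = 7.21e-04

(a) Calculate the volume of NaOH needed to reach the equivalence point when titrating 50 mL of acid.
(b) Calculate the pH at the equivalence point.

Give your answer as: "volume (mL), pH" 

moles acid = 0.14 × 50/1000 = 0.007 mol; V_base = moles/0.2 × 1000 = 35.0 mL. At equivalence only the conjugate base is present: [A⁻] = 0.007/0.085 = 8.2353e-02 M. Kb = Kw/Ka = 1.39e-11; [OH⁻] = √(Kb × [A⁻]) = 1.0687e-06; pOH = 5.97; pH = 14 - pOH = 8.03.

V = 35.0 mL, pH = 8.03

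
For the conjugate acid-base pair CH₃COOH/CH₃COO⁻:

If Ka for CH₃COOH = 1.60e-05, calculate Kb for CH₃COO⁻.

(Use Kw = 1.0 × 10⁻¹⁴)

For a conjugate pair Ka × Kb = Kw, so Kb = Kw/Ka = 1.0 × 10⁻¹⁴ / 1.60e-05 = 6.25e-10.

K_b = 6.25e-10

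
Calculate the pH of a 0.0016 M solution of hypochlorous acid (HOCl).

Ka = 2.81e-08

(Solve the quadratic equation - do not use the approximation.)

x² + Ka×x - Ka×C = 0. Using quadratic formula: [H⁺] = 6.6912e-06

pH = 5.17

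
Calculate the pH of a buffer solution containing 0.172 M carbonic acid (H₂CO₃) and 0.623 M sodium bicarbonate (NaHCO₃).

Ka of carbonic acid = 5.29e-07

pKa = -log(5.29e-07) = 6.28. pH = pKa + log([A⁻]/[HA]) = 6.28 + log(0.623/0.172)

pH = 6.84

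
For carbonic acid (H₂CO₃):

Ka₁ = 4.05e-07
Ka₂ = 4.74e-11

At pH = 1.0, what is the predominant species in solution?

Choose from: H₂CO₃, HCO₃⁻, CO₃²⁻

pKa₁ = 6.39, pKa₂ = 10.32. For a polyprotic acid the predominant species crosses at each pKa: below pKa_n the protonated form dominates, above it the deprotonated form does. At pH = 1.0, the predominant species is H₂CO₃.

H₂CO₃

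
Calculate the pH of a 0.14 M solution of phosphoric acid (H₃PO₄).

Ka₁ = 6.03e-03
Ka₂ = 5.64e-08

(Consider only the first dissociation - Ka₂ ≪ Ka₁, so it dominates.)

First dissociation dominates. From Ka₁ = [H⁺][HA⁻]/[H₂A], x² + Ka₁·x − Ka₁·C = 0 with C = 0.14 M and Ka₁ = 6.03e-03. Solving: [H⁺] = (−Ka₁ + √(Ka₁² + 4·Ka₁·C)) / 2 = 2.6196e-02 M. pH = -log(2.6196e-02) = 1.58.

pH = 1.58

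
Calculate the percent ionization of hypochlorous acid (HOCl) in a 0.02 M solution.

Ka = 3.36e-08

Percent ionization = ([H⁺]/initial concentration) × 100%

Using Ka equilibrium: x² + Ka×x - Ka×C = 0. Solving: [H⁺] = 2.5906e-05. Percent = (2.5906e-05/0.02) × 100

Percent ionization = 0.13%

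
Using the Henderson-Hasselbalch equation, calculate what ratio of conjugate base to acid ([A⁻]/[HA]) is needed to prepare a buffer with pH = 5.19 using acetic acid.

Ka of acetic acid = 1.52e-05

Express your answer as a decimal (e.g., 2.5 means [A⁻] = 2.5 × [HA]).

pKa = -log(1.52e-05) = 4.8182. pH = pKa + log([A⁻]/[HA]), so log([A⁻]/[HA]) = pH − pKa = 5.19 − 4.8182 = 0.3718. [A⁻]/[HA] = 10^(0.3718) = 2.35

[A⁻]/[HA] = 2.35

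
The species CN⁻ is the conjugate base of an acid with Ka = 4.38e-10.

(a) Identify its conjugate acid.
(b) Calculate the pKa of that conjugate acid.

(a) The conjugate acid is formed by adding one H⁺ to CN⁻, giving HCN. (b) pKa = -log(Ka) = -log(4.38e-10) = 9.36.

Conjugate acid: HCN; pK_a = 9.36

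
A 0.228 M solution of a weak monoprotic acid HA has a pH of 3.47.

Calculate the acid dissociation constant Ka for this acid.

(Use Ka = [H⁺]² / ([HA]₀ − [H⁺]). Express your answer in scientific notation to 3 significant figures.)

[H⁺] = 10^(−pH) = 10^(−3.47) = 3.388e-04 M. For HA ⇌ H⁺ + A⁻, Ka = [H⁺][A⁻]/[HA] = [H⁺]² / ([HA]₀ − [H⁺]) = (3.388e-04)² / (0.228 − 3.388e-04) = 5.04e-07.

K_a = 5.04e-07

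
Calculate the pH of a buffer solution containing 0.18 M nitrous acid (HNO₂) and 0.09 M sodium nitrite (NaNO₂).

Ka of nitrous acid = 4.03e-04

pKa = -log(4.03e-04) = 3.39. pH = pKa + log([A⁻]/[HA]) = 3.39 + log(0.09/0.18)

pH = 3.09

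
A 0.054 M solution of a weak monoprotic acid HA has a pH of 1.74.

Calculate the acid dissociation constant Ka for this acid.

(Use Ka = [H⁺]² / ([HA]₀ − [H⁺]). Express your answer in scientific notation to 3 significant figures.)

[H⁺] = 10^(−pH) = 10^(−1.74) = 1.820e-02 M. For HA ⇌ H⁺ + A⁻, Ka = [H⁺][A⁻]/[HA] = [H⁺]² / ([HA]₀ − [H⁺]) = (1.820e-02)² / (0.054 − 1.820e-02) = 9.25e-03.

K_a = 9.25e-03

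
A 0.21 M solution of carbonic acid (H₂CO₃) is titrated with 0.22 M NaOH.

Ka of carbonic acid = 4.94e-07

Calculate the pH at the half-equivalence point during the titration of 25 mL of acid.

At half-equivalence [HA] = [A⁻], so Henderson-Hasselbalch gives pH = pKa = -log(4.94e-07) = 6.31.

pH = pKa = 6.31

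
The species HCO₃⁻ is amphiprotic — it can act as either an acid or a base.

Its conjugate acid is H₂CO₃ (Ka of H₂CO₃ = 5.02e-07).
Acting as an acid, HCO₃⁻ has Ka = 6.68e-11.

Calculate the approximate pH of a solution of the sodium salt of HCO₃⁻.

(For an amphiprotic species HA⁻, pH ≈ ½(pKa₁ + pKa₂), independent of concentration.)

pKa₁ = -log(5.02e-07) = 6.30; pKa₂ = -log(6.68e-11) = 10.18. For an amphiprotic species, pH ≈ ½(pKa₁ + pKa₂) = ½(6.30 + 10.18) = 8.24.

pH = 8.24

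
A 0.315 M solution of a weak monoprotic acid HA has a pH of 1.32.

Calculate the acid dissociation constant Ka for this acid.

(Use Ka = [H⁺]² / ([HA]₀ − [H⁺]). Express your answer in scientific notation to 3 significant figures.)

[H⁺] = 10^(−pH) = 10^(−1.32) = 4.786e-02 M. For HA ⇌ H⁺ + A⁻, Ka = [H⁺][A⁻]/[HA] = [H⁺]² / ([HA]₀ − [H⁺]) = (4.786e-02)² / (0.315 − 4.786e-02) = 8.58e-03.

K_a = 8.58e-03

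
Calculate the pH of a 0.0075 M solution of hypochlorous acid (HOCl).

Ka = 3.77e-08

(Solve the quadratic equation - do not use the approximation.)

x² + Ka×x - Ka×C = 0. Using quadratic formula: [H⁺] = 1.6796e-05

pH = 4.77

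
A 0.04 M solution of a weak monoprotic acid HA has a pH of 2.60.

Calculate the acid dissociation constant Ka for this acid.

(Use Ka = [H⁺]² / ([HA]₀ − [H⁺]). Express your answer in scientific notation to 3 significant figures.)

[H⁺] = 10^(−pH) = 10^(−2.60) = 2.512e-03 M. For HA ⇌ H⁺ + A⁻, Ka = [H⁺][A⁻]/[HA] = [H⁺]² / ([HA]₀ − [H⁺]) = (2.512e-03)² / (0.04 − 2.512e-03) = 1.68e-04.

K_a = 1.68e-04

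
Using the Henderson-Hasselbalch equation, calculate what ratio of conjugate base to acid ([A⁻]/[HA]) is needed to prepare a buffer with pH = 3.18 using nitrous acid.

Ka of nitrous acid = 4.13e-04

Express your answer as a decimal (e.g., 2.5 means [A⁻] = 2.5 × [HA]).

pKa = -log(4.13e-04) = 3.3840. pH = pKa + log([A⁻]/[HA]), so log([A⁻]/[HA]) = pH − pKa = 3.18 − 3.3840 = -0.2040. [A⁻]/[HA] = 10^(-0.2040) = 0.625

[A⁻]/[HA] = 0.625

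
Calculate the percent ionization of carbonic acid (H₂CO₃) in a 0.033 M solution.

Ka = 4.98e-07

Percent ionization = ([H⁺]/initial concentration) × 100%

Using Ka equilibrium: x² + Ka×x - Ka×C = 0. Solving: [H⁺] = 1.2795e-04. Percent = (1.2795e-04/0.033) × 100

Percent ionization = 0.388%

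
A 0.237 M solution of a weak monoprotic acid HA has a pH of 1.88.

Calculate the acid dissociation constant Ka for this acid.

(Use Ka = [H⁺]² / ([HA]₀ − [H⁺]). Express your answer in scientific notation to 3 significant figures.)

[H⁺] = 10^(−pH) = 10^(−1.88) = 1.318e-02 M. For HA ⇌ H⁺ + A⁻, Ka = [H⁺][A⁻]/[HA] = [H⁺]² / ([HA]₀ − [H⁺]) = (1.318e-02)² / (0.237 − 1.318e-02) = 7.76e-04.

K_a = 7.76e-04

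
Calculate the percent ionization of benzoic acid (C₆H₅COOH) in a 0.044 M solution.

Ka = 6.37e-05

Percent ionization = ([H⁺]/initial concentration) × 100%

Using Ka equilibrium: x² + Ka×x - Ka×C = 0. Solving: [H⁺] = 1.6426e-03. Percent = (1.6426e-03/0.044) × 100

Percent ionization = 3.73%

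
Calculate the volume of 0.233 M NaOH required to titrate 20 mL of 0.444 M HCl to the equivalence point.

At equivalence: moles acid = moles base. moles HCl = 0.444 × 20/1000 = 0.00888 mol. V_base = moles / 0.233 × 1000 = 38.1 mL.

V_{base} = 38.1 mL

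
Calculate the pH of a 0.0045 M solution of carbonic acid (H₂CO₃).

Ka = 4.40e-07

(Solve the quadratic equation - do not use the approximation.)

x² + Ka×x - Ka×C = 0. Using quadratic formula: [H⁺] = 4.4278e-05

pH = 4.35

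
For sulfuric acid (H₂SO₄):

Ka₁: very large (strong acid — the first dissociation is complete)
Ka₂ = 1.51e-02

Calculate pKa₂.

pKa₂ = -log(Ka₂) = -log(1.51e-02) = 1.82.

pK_{a2} = 1.82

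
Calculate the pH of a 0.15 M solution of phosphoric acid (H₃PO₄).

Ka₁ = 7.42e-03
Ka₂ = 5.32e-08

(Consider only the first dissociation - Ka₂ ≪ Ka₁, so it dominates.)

First dissociation dominates. From Ka₁ = [H⁺][HA⁻]/[H₂A], x² + Ka₁·x − Ka₁·C = 0 with C = 0.15 M and Ka₁ = 7.42e-03. Solving: [H⁺] = (−Ka₁ + √(Ka₁² + 4·Ka₁·C)) / 2 = 2.9857e-02 M. pH = -log(2.9857e-02) = 1.52.

pH = 1.52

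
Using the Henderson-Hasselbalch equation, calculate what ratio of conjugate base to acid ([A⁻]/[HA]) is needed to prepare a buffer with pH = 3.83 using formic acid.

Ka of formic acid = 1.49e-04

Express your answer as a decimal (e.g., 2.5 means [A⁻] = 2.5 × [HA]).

pKa = -log(1.49e-04) = 3.8268. pH = pKa + log([A⁻]/[HA]), so log([A⁻]/[HA]) = pH − pKa = 3.83 − 3.8268 = 0.0032. [A⁻]/[HA] = 10^(0.0032) = 1.01

[A⁻]/[HA] = 1.01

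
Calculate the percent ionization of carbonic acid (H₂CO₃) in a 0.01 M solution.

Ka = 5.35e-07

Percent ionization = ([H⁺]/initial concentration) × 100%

Using Ka equilibrium: x² + Ka×x - Ka×C = 0. Solving: [H⁺] = 7.2877e-05. Percent = (7.2877e-05/0.01) × 100

Percent ionization = 0.729%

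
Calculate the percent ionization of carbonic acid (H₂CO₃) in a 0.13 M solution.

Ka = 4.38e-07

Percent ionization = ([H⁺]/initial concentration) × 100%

Using Ka equilibrium: x² + Ka×x - Ka×C = 0. Solving: [H⁺] = 2.3840e-04. Percent = (2.3840e-04/0.13) × 100

Percent ionization = 0.183%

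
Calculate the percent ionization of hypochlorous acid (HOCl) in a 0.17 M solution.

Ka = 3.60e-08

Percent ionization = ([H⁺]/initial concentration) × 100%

Using Ka equilibrium: x² + Ka×x - Ka×C = 0. Solving: [H⁺] = 7.8212e-05. Percent = (7.8212e-05/0.17) × 100

Percent ionization = 0.046%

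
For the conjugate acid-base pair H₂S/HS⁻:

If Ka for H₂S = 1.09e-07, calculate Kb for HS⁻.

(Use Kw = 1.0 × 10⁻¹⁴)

For a conjugate pair Ka × Kb = Kw, so Kb = Kw/Ka = 1.0 × 10⁻¹⁴ / 1.09e-07 = 9.17e-08.

K_b = 9.17e-08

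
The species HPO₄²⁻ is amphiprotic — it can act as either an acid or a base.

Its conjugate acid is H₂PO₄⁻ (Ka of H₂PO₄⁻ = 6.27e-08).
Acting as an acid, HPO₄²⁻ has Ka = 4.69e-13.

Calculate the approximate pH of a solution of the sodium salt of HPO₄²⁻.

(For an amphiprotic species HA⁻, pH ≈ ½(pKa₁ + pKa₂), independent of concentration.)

pKa₁ = -log(6.27e-08) = 7.20; pKa₂ = -log(4.69e-13) = 12.33. For an amphiprotic species, pH ≈ ½(pKa₁ + pKa₂) = ½(7.20 + 12.33) = 9.77.

pH = 9.77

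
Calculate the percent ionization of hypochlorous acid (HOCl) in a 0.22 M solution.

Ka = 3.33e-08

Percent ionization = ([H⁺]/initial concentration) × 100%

Using Ka equilibrium: x² + Ka×x - Ka×C = 0. Solving: [H⁺] = 8.5575e-05. Percent = (8.5575e-05/0.22) × 100

Percent ionization = 0.0389%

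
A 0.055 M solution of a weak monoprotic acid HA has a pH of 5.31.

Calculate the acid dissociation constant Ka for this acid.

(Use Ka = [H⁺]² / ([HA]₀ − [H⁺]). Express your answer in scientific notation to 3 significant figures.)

[H⁺] = 10^(−pH) = 10^(−5.31) = 4.898e-06 M. For HA ⇌ H⁺ + A⁻, Ka = [H⁺][A⁻]/[HA] = [H⁺]² / ([HA]₀ − [H⁺]) = (4.898e-06)² / (0.055 − 4.898e-06) = 4.36e-10.

K_a = 4.36e-10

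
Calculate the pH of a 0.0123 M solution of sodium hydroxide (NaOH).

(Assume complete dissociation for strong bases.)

[OH⁻] = 0.0123 M for strong base. pOH = -log[OH⁻] = 1.91, pH = 14 - pOH

pH = 12.09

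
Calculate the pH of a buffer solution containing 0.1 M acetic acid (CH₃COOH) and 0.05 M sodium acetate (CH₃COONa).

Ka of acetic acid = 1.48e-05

pKa = -log(1.48e-05) = 4.83. pH = pKa + log([A⁻]/[HA]) = 4.83 + log(0.05/0.1)

pH = 4.53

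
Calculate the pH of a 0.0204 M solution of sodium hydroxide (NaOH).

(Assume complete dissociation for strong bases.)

[OH⁻] = 0.0204 M for strong base. pOH = -log[OH⁻] = 1.69, pH = 14 - pOH

pH = 12.31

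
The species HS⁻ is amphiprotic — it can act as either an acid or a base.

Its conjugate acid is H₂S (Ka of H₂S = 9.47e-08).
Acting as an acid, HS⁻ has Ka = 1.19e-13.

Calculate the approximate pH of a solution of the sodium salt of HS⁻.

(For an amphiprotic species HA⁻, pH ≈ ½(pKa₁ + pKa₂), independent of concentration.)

pKa₁ = -log(9.47e-08) = 7.02; pKa₂ = -log(1.19e-13) = 12.92. For an amphiprotic species, pH ≈ ½(pKa₁ + pKa₂) = ½(7.02 + 12.92) = 9.97.

pH = 9.97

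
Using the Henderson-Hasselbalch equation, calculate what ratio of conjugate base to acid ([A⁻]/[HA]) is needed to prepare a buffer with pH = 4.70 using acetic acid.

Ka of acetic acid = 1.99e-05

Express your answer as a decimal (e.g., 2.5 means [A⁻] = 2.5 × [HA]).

pKa = -log(1.99e-05) = 4.7011. pH = pKa + log([A⁻]/[HA]), so log([A⁻]/[HA]) = pH − pKa = 4.70 − 4.7011 = -0.0011. [A⁻]/[HA] = 10^(-0.0011) = 0.997

[A⁻]/[HA] = 0.997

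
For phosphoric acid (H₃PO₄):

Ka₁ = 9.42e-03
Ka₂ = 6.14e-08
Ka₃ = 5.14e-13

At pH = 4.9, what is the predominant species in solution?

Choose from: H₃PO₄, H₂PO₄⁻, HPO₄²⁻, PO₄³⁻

pKa₁ = 2.03, pKa₂ = 7.21, pKa₃ = 12.29. For a polyprotic acid the predominant species crosses at each pKa: below pKa_n the protonated form dominates, above it the deprotonated form does. At pH = 4.9, the predominant species is H₂PO₄⁻.

H₂PO₄⁻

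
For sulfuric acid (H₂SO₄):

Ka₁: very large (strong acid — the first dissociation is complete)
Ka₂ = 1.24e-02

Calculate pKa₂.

pKa₂ = -log(Ka₂) = -log(1.24e-02) = 1.91.

pK_{a2} = 1.91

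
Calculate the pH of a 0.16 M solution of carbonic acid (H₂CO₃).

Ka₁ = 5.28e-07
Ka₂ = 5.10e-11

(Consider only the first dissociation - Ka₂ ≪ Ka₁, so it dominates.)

First dissociation dominates. From Ka₁ = [H⁺][HA⁻]/[H₂A], x² + Ka₁·x − Ka₁·C = 0 with C = 0.16 M and Ka₁ = 5.28e-07. Solving: [H⁺] = (−Ka₁ + √(Ka₁² + 4·Ka₁·C)) / 2 = 2.9039e-04 M. pH = -log(2.9039e-04) = 3.54.

pH = 3.54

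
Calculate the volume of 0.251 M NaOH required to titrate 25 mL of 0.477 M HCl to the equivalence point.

At equivalence: moles acid = moles base. moles HCl = 0.477 × 25/1000 = 0.01192 mol. V_base = moles / 0.251 × 1000 = 47.5 mL.

V_{base} = 47.5 mL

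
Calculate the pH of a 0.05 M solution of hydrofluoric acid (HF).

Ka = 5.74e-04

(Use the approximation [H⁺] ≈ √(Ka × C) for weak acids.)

[H⁺] = √(Ka × C) = √(5.74e-04 × 0.05) = 5.3572e-03. pH = -log(5.3572e-03)

pH = 2.27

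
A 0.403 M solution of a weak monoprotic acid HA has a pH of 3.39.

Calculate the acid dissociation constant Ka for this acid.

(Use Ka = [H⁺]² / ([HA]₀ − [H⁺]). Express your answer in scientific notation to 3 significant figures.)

[H⁺] = 10^(−pH) = 10^(−3.39) = 4.074e-04 M. For HA ⇌ H⁺ + A⁻, Ka = [H⁺][A⁻]/[HA] = [H⁺]² / ([HA]₀ − [H⁺]) = (4.074e-04)² / (0.403 − 4.074e-04) = 4.12e-07.

K_a = 4.12e-07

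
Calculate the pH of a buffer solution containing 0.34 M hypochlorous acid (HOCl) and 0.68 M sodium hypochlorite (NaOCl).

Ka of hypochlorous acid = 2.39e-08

pKa = -log(2.39e-08) = 7.62. pH = pKa + log([A⁻]/[HA]) = 7.62 + log(0.68/0.34)

pH = 7.92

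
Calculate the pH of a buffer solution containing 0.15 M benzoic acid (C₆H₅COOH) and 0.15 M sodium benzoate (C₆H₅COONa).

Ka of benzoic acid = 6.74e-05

pKa = -log(6.74e-05) = 4.17. pH = pKa + log([A⁻]/[HA]) = 4.17 + log(0.15/0.15)

pH = 4.17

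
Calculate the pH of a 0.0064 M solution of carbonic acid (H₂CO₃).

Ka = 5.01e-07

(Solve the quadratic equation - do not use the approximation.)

x² + Ka×x - Ka×C = 0. Using quadratic formula: [H⁺] = 5.6375e-05

pH = 4.25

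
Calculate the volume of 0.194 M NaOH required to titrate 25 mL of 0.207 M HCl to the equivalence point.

At equivalence: moles acid = moles base. moles HCl = 0.207 × 25/1000 = 0.005175 mol. V_base = moles / 0.194 × 1000 = 26.7 mL.

V_{base} = 26.7 mL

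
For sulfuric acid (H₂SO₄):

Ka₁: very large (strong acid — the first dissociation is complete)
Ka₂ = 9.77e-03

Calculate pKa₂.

pKa₂ = -log(Ka₂) = -log(9.77e-03) = 2.01.

pK_{a2} = 2.01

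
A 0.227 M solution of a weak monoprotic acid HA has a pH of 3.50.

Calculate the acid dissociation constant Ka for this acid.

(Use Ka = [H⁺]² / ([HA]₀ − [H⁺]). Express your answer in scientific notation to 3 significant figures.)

[H⁺] = 10^(−pH) = 10^(−3.50) = 3.162e-04 M. For HA ⇌ H⁺ + A⁻, Ka = [H⁺][A⁻]/[HA] = [H⁺]² / ([HA]₀ − [H⁺]) = (3.162e-04)² / (0.227 − 3.162e-04) = 4.41e-07.

K_a = 4.41e-07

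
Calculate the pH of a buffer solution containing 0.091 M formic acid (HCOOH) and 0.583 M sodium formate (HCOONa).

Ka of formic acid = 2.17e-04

pKa = -log(2.17e-04) = 3.66. pH = pKa + log([A⁻]/[HA]) = 3.66 + log(0.583/0.091)

pH = 4.47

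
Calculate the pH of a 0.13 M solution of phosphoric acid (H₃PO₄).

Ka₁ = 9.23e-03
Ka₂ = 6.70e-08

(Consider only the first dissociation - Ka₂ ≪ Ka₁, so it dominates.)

First dissociation dominates. From Ka₁ = [H⁺][HA⁻]/[H₂A], x² + Ka₁·x − Ka₁·C = 0 with C = 0.13 M and Ka₁ = 9.23e-03. Solving: [H⁺] = (−Ka₁ + √(Ka₁² + 4·Ka₁·C)) / 2 = 3.0331e-02 M. pH = -log(3.0331e-02) = 1.52.

pH = 1.52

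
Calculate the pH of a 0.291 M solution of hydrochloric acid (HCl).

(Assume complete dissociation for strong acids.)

[H⁺] = 0.291 M for strong acid. pH = -log[H⁺] = -log(0.291)

pH = 0.54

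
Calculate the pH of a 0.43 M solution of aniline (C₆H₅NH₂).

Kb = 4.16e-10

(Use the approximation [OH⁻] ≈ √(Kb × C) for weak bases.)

[OH⁻] = √(Kb × C) = √(4.16e-10 × 0.43) = 1.3375e-05. pOH = 4.87, pH = 14 - pOH

pH = 9.13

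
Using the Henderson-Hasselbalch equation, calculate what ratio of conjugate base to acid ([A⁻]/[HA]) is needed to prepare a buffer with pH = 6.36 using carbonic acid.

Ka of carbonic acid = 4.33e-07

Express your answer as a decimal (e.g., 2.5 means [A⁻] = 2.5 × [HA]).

pKa = -log(4.33e-07) = 6.3635. pH = pKa + log([A⁻]/[HA]), so log([A⁻]/[HA]) = pH − pKa = 6.36 − 6.3635 = -0.0035. [A⁻]/[HA] = 10^(-0.0035) = 0.992

[A⁻]/[HA] = 0.992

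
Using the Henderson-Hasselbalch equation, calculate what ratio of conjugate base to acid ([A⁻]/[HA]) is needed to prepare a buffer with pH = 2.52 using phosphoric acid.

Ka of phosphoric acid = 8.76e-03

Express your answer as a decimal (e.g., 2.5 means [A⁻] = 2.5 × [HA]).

pKa = -log(8.76e-03) = 2.0575. pH = pKa + log([A⁻]/[HA]), so log([A⁻]/[HA]) = pH − pKa = 2.52 − 2.0575 = 0.4625. [A⁻]/[HA] = 10^(0.4625) = 2.90

[A⁻]/[HA] = 2.90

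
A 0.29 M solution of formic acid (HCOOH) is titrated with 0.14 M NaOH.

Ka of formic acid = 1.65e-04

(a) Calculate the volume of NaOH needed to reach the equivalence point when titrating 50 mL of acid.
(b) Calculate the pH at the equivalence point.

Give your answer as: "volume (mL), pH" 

moles acid = 0.29 × 50/1000 = 0.0145 mol; V_base = moles/0.14 × 1000 = 103.6 mL. At equivalence only the conjugate base is present: [A⁻] = 0.0145/0.154 = 9.4419e-02 M. Kb = Kw/Ka = 6.06e-11; [OH⁻] = √(Kb × [A⁻]) = 2.3921e-06; pOH = 5.62; pH = 14 - pOH = 8.38.

V = 103.6 mL, pH = 8.38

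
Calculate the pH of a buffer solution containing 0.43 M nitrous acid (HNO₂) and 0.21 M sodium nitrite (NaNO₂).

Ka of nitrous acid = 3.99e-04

pKa = -log(3.99e-04) = 3.40. pH = pKa + log([A⁻]/[HA]) = 3.40 + log(0.21/0.43)

pH = 3.09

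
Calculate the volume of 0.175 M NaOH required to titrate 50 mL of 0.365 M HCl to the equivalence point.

At equivalence: moles acid = moles base. moles HCl = 0.365 × 50/1000 = 0.01825 mol. V_base = moles / 0.175 × 1000 = 104.3 mL.

V_{base} = 104.3 mL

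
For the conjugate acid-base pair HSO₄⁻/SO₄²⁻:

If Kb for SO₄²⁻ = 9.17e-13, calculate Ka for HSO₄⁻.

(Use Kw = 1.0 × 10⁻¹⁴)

For a conjugate pair Ka × Kb = Kw, so Ka = Kw/Kb = 1.0 × 10⁻¹⁴ / 9.17e-13 = 1.09e-02.

K_a = 1.09e-02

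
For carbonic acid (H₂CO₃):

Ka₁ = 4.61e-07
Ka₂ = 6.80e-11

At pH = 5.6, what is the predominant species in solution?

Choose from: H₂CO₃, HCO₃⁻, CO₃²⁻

pKa₁ = 6.34, pKa₂ = 10.17. For a polyprotic acid the predominant species crosses at each pKa: below pKa_n the protonated form dominates, above it the deprotonated form does. At pH = 5.6, the predominant species is H₂CO₃.

H₂CO₃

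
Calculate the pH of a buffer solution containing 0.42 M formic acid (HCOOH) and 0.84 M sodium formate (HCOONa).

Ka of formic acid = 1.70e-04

pKa = -log(1.70e-04) = 3.77. pH = pKa + log([A⁻]/[HA]) = 3.77 + log(0.84/0.42)

pH = 4.07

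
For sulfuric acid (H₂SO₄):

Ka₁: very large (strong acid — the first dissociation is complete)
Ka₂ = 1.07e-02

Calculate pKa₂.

pKa₂ = -log(Ka₂) = -log(1.07e-02) = 1.97.

pK_{a2} = 1.97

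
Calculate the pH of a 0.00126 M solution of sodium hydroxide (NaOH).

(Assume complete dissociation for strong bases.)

[OH⁻] = 0.00126 M for strong base. pOH = -log[OH⁻] = 2.90, pH = 14 - pOH

pH = 11.10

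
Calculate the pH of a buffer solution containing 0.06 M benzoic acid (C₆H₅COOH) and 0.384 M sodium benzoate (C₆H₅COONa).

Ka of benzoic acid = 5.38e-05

pKa = -log(5.38e-05) = 4.27. pH = pKa + log([A⁻]/[HA]) = 4.27 + log(0.384/0.06)

pH = 5.08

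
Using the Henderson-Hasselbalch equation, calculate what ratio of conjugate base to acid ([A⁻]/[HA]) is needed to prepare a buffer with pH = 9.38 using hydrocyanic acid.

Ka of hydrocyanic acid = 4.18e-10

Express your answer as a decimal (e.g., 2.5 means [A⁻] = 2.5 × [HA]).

pKa = -log(4.18e-10) = 9.3788. pH = pKa + log([A⁻]/[HA]), so log([A⁻]/[HA]) = pH − pKa = 9.38 − 9.3788 = 0.0012. [A⁻]/[HA] = 10^(0.0012) = 1.00

[A⁻]/[HA] = 1.00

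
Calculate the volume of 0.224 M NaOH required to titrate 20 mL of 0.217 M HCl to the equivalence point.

At equivalence: moles acid = moles base. moles HCl = 0.217 × 20/1000 = 0.00434 mol. V_base = moles / 0.224 × 1000 = 19.4 mL.

V_{base} = 19.4 mL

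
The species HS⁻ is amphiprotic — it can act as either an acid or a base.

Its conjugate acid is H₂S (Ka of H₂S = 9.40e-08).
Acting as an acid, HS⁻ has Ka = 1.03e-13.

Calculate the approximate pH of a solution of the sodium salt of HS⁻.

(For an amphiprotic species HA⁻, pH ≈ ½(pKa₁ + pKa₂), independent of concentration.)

pKa₁ = -log(9.40e-08) = 7.03; pKa₂ = -log(1.03e-13) = 12.99. For an amphiprotic species, pH ≈ ½(pKa₁ + pKa₂) = ½(7.03 + 12.99) = 10.01.

pH = 10.01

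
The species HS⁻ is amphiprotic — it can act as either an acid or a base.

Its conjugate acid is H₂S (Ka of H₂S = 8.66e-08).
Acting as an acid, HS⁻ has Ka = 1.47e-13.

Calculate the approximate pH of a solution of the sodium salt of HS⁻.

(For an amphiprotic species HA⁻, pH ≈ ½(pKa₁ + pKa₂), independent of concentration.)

pKa₁ = -log(8.66e-08) = 7.06; pKa₂ = -log(1.47e-13) = 12.83. For an amphiprotic species, pH ≈ ½(pKa₁ + pKa₂) = ½(7.06 + 12.83) = 9.95.

pH = 9.95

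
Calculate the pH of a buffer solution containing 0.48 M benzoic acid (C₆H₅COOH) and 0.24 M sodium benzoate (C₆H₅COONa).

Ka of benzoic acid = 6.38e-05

pKa = -log(6.38e-05) = 4.20. pH = pKa + log([A⁻]/[HA]) = 4.20 + log(0.24/0.48)

pH = 3.89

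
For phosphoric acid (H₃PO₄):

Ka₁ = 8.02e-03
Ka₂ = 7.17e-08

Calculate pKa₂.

pKa₂ = -log(Ka₂) = -log(7.17e-08) = 7.14.

pK_{a2} = 7.14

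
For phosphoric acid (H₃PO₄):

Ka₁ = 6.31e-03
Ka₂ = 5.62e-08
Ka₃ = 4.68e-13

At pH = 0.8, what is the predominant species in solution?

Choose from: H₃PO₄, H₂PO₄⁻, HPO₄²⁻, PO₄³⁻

pKa₁ = 2.20, pKa₂ = 7.25, pKa₃ = 12.33. For a polyprotic acid the predominant species crosses at each pKa: below pKa_n the protonated form dominates, above it the deprotonated form does. At pH = 0.8, the predominant species is H₃PO₄.

H₃PO₄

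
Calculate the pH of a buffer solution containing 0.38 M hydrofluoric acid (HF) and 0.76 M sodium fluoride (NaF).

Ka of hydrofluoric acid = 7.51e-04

pKa = -log(7.51e-04) = 3.12. pH = pKa + log([A⁻]/[HA]) = 3.12 + log(0.76/0.38)

pH = 3.43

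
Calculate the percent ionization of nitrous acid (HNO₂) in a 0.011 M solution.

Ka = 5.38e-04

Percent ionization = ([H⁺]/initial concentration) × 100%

Using Ka equilibrium: x² + Ka×x - Ka×C = 0. Solving: [H⁺] = 2.1785e-03. Percent = (2.1785e-03/0.011) × 100

Percent ionization = 19.8%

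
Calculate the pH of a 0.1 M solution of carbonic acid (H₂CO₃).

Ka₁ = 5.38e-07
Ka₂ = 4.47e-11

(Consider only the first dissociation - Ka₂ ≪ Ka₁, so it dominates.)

First dissociation dominates. From Ka₁ = [H⁺][HA⁻]/[H₂A], x² + Ka₁·x − Ka₁·C = 0 with C = 0.1 M and Ka₁ = 5.38e-07. Solving: [H⁺] = (−Ka₁ + √(Ka₁² + 4·Ka₁·C)) / 2 = 2.3168e-04 M. pH = -log(2.3168e-04) = 3.64.

pH = 3.64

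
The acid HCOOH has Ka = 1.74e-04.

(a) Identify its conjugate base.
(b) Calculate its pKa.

(a) The conjugate base is formed by removing one H⁺ from HCOOH, giving HCOO⁻. (b) pKa = -log(Ka) = -log(1.74e-04) = 3.76.

Conjugate base: HCOO⁻; pK_a = 3.76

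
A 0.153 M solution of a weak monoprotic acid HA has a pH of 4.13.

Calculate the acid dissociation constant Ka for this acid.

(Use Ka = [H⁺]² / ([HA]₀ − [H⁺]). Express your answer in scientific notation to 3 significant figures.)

[H⁺] = 10^(−pH) = 10^(−4.13) = 7.413e-05 M. For HA ⇌ H⁺ + A⁻, Ka = [H⁺][A⁻]/[HA] = [H⁺]² / ([HA]₀ − [H⁺]) = (7.413e-05)² / (0.153 − 7.413e-05) = 3.59e-08.

K_a = 3.59e-08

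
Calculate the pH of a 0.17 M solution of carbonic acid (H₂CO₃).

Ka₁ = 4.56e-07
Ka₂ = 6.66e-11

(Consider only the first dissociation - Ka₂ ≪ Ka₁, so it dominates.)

First dissociation dominates. From Ka₁ = [H⁺][HA⁻]/[H₂A], x² + Ka₁·x − Ka₁·C = 0 with C = 0.17 M and Ka₁ = 4.56e-07. Solving: [H⁺] = (−Ka₁ + √(Ka₁² + 4·Ka₁·C)) / 2 = 2.7820e-04 M. pH = -log(2.7820e-04) = 3.56.

pH = 3.56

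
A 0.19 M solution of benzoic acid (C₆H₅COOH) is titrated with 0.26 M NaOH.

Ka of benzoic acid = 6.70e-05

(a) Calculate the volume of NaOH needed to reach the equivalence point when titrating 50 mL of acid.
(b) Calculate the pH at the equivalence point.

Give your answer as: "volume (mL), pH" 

moles acid = 0.19 × 50/1000 = 0.0095 mol; V_base = moles/0.26 × 1000 = 36.5 mL. At equivalence only the conjugate base is present: [A⁻] = 0.0095/0.087 = 1.0978e-01 M. Kb = Kw/Ka = 1.49e-10; [OH⁻] = √(Kb × [A⁻]) = 4.0478e-06; pOH = 5.39; pH = 14 - pOH = 8.61.

V = 36.5 mL, pH = 8.61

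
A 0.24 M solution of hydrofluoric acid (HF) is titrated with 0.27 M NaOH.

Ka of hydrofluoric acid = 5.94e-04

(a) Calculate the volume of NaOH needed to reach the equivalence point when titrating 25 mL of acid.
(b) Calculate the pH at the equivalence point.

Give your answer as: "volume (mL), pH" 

moles acid = 0.24 × 25/1000 = 0.006 mol; V_base = moles/0.27 × 1000 = 22.2 mL. At equivalence only the conjugate base is present: [A⁻] = 0.006/0.047 = 1.2706e-01 M. Kb = Kw/Ka = 1.68e-11; [OH⁻] = √(Kb × [A⁻]) = 1.4625e-06; pOH = 5.83; pH = 14 - pOH = 8.17.

V = 22.2 mL, pH = 8.17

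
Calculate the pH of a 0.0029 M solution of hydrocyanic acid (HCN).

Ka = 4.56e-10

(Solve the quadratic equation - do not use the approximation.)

x² + Ka×x - Ka×C = 0. Using quadratic formula: [H⁺] = 1.1497e-06

pH = 5.94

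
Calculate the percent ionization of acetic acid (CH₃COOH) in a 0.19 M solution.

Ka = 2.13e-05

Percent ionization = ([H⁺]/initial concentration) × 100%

Using Ka equilibrium: x² + Ka×x - Ka×C = 0. Solving: [H⁺] = 2.0011e-03. Percent = (2.0011e-03/0.19) × 100

Percent ionization = 1.05%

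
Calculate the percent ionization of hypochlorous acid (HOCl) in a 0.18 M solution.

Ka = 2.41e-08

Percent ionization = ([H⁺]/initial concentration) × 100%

Using Ka equilibrium: x² + Ka×x - Ka×C = 0. Solving: [H⁺] = 6.5851e-05. Percent = (6.5851e-05/0.18) × 100

Percent ionization = 0.0366%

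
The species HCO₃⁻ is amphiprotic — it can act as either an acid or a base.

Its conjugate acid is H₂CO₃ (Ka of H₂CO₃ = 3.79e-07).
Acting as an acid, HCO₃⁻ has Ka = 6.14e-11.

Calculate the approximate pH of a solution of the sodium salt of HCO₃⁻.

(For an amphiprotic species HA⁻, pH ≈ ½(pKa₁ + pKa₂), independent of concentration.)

pKa₁ = -log(3.79e-07) = 6.42; pKa₂ = -log(6.14e-11) = 10.21. For an amphiprotic species, pH ≈ ½(pKa₁ + pKa₂) = ½(6.42 + 10.21) = 8.32.

pH = 8.32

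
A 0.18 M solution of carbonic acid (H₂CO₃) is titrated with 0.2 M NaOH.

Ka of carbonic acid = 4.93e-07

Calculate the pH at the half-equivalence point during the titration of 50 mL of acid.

At half-equivalence [HA] = [A⁻], so Henderson-Hasselbalch gives pH = pKa = -log(4.93e-07) = 6.31.

pH = pKa = 6.31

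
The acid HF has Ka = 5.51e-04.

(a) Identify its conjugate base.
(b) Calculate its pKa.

(a) The conjugate base is formed by removing one H⁺ from HF, giving F⁻. (b) pKa = -log(Ka) = -log(5.51e-04) = 3.26.

Conjugate base: F⁻; pK_a = 3.26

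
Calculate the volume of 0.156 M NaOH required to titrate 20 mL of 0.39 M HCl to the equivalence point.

At equivalence: moles acid = moles base. moles HCl = 0.39 × 20/1000 = 0.0078 mol. V_base = moles / 0.156 × 1000 = 50.0 mL.

V_{base} = 50.0 mL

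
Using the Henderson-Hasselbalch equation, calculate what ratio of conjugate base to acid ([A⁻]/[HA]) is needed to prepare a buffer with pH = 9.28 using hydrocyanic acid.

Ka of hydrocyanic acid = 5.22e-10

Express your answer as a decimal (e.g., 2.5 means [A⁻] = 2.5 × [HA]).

pKa = -log(5.22e-10) = 9.2823. pH = pKa + log([A⁻]/[HA]), so log([A⁻]/[HA]) = pH − pKa = 9.28 − 9.2823 = -0.0023. [A⁻]/[HA] = 10^(-0.0023) = 0.995

[A⁻]/[HA] = 0.995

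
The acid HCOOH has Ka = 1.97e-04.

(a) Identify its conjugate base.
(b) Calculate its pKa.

(a) The conjugate base is formed by removing one H⁺ from HCOOH, giving HCOO⁻. (b) pKa = -log(Ka) = -log(1.97e-04) = 3.71.

Conjugate base: HCOO⁻; pK_a = 3.71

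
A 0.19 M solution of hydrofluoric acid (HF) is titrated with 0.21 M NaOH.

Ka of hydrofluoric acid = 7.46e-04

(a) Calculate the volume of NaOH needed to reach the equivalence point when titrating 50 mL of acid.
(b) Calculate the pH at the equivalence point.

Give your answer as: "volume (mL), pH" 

moles acid = 0.19 × 50/1000 = 0.0095 mol; V_base = moles/0.21 × 1000 = 45.2 mL. At equivalence only the conjugate base is present: [A⁻] = 0.0095/0.095 = 9.9750e-02 M. Kb = Kw/Ka = 1.34e-11; [OH⁻] = √(Kb × [A⁻]) = 1.1563e-06; pOH = 5.94; pH = 14 - pOH = 8.06.

V = 45.2 mL, pH = 8.06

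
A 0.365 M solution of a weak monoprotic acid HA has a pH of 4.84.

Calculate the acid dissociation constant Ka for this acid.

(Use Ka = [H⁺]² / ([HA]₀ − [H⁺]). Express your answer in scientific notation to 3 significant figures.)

[H⁺] = 10^(−pH) = 10^(−4.84) = 1.445e-05 M. For HA ⇌ H⁺ + A⁻, Ka = [H⁺][A⁻]/[HA] = [H⁺]² / ([HA]₀ − [H⁺]) = (1.445e-05)² / (0.365 − 1.445e-05) = 5.72e-10.

K_a = 5.72e-10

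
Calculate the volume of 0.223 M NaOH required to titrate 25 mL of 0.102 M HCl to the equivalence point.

At equivalence: moles acid = moles base. moles HCl = 0.102 × 25/1000 = 0.00255 mol. V_base = moles / 0.223 × 1000 = 11.4 mL.

V_{base} = 11.4 mL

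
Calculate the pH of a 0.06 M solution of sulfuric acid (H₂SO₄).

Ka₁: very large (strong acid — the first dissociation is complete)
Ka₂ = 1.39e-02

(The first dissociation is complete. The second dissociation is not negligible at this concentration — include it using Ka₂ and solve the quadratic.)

First dissociation is complete: [H⁺]₀ = [HSO₄⁻]₀ = C = 0.06 M. Second dissociation HSO₄⁻ ⇌ H⁺ + SO₄²⁻: let x = [SO₄²⁻]. Ka₂ = (C + x)·x / (C − x) = 1.39e-02 → x² + (C + Ka₂)·x − Ka₂·C = 0 → x² + 0.07390·x − 8.340e-04 = 0. x = (−0.07390 + √(0.07390² + 4 × 8.340e-04)) / 2 = 9.9467e-03 M. [H⁺] = C + x = 0.06 + 9.9467e-03 = 6.9947e-02 M. pH = -log(6.9947e-02) = 1.16.

pH = 1.16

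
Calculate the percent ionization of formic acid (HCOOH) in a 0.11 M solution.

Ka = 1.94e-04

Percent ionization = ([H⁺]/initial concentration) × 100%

Using Ka equilibrium: x² + Ka×x - Ka×C = 0. Solving: [H⁺] = 4.5235e-03. Percent = (4.5235e-03/0.11) × 100

Percent ionization = 4.11%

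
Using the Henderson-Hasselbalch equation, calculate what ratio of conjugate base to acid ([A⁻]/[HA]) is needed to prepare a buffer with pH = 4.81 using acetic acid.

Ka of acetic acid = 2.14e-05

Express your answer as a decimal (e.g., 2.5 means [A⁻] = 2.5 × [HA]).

pKa = -log(2.14e-05) = 4.6696. pH = pKa + log([A⁻]/[HA]), so log([A⁻]/[HA]) = pH − pKa = 4.81 − 4.6696 = 0.1404. [A⁻]/[HA] = 10^(0.1404) = 1.38

[A⁻]/[HA] = 1.38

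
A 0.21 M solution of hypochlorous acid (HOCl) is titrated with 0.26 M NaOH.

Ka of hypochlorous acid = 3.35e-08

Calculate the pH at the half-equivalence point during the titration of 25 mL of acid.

At half-equivalence [HA] = [A⁻], so Henderson-Hasselbalch gives pH = pKa = -log(3.35e-08) = 7.47.

pH = pKa = 7.47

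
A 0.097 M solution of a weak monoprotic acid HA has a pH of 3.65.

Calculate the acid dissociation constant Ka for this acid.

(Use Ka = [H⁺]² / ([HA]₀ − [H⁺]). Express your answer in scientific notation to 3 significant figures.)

[H⁺] = 10^(−pH) = 10^(−3.65) = 2.239e-04 M. For HA ⇌ H⁺ + A⁻, Ka = [H⁺][A⁻]/[HA] = [H⁺]² / ([HA]₀ − [H⁺]) = (2.239e-04)² / (0.097 − 2.239e-04) = 5.18e-07.

K_a = 5.18e-07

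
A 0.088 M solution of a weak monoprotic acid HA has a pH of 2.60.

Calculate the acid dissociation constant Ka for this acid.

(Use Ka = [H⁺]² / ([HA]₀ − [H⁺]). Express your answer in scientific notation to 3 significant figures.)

[H⁺] = 10^(−pH) = 10^(−2.60) = 2.512e-03 M. For HA ⇌ H⁺ + A⁻, Ka = [H⁺][A⁻]/[HA] = [H⁺]² / ([HA]₀ − [H⁺]) = (2.512e-03)² / (0.088 − 2.512e-03) = 7.38e-05.

K_a = 7.38e-05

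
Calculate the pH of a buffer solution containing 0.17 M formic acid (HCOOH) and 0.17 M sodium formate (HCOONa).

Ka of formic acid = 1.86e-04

pKa = -log(1.86e-04) = 3.73. pH = pKa + log([A⁻]/[HA]) = 3.73 + log(0.17/0.17)

pH = 3.73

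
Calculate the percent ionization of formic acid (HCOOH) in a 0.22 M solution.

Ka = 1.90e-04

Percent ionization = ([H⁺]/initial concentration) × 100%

Using Ka equilibrium: x² + Ka×x - Ka×C = 0. Solving: [H⁺] = 6.3710e-03. Percent = (6.3710e-03/0.22) × 100

Percent ionization = 2.9%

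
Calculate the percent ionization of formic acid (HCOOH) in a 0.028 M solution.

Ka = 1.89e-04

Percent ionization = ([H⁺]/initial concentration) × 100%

Using Ka equilibrium: x² + Ka×x - Ka×C = 0. Solving: [H⁺] = 2.2079e-03. Percent = (2.2079e-03/0.028) × 100

Percent ionization = 7.89%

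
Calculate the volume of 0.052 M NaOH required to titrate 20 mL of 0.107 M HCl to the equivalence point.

At equivalence: moles acid = moles base. moles HCl = 0.107 × 20/1000 = 0.00214 mol. V_base = moles / 0.052 × 1000 = 41.2 mL.

V_{base} = 41.2 mL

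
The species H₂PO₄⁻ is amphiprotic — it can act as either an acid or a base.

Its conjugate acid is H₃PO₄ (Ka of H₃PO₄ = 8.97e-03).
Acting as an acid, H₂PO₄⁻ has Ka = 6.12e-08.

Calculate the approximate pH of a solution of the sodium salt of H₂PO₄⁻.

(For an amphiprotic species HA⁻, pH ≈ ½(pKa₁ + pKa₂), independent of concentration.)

pKa₁ = -log(8.97e-03) = 2.05; pKa₂ = -log(6.12e-08) = 7.21. For an amphiprotic species, pH ≈ ½(pKa₁ + pKa₂) = ½(2.05 + 7.21) = 4.63.

pH = 4.63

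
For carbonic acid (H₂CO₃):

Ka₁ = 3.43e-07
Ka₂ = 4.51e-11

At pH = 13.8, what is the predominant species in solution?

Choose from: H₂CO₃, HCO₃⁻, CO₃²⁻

pKa₁ = 6.46, pKa₂ = 10.35. For a polyprotic acid the predominant species crosses at each pKa: below pKa_n the protonated form dominates, above it the deprotonated form does. At pH = 13.8, the predominant species is CO₃²⁻.

CO₃²⁻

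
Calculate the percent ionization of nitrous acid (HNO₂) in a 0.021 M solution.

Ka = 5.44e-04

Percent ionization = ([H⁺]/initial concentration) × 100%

Using Ka equilibrium: x² + Ka×x - Ka×C = 0. Solving: [H⁺] = 3.1189e-03. Percent = (3.1189e-03/0.021) × 100

Percent ionization = 14.9%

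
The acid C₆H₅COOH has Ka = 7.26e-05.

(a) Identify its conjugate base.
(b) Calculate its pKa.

(a) The conjugate base is formed by removing one H⁺ from C₆H₅COOH, giving C₆H₅COO⁻. (b) pKa = -log(Ka) = -log(7.26e-05) = 4.14.

Conjugate base: C₆H₅COO⁻; pK_a = 4.14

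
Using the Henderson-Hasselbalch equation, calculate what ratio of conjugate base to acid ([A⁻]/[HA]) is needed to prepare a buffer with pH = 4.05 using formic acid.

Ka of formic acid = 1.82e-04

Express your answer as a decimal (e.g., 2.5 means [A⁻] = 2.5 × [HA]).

pKa = -log(1.82e-04) = 3.7399. pH = pKa + log([A⁻]/[HA]), so log([A⁻]/[HA]) = pH − pKa = 4.05 − 3.7399 = 0.3101. [A⁻]/[HA] = 10^(0.3101) = 2.04

[A⁻]/[HA] = 2.04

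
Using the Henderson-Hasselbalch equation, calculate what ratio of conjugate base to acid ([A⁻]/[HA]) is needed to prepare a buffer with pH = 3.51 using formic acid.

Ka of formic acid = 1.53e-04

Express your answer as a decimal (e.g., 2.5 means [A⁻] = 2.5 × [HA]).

pKa = -log(1.53e-04) = 3.8153. pH = pKa + log([A⁻]/[HA]), so log([A⁻]/[HA]) = pH − pKa = 3.51 − 3.8153 = -0.3053. [A⁻]/[HA] = 10^(-0.3053) = 0.495

[A⁻]/[HA] = 0.495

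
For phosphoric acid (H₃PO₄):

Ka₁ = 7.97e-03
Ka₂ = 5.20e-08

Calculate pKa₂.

pKa₂ = -log(Ka₂) = -log(5.20e-08) = 7.28.

pK_{a2} = 7.28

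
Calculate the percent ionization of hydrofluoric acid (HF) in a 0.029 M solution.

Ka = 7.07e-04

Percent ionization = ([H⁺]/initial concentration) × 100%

Using Ka equilibrium: x² + Ka×x - Ka×C = 0. Solving: [H⁺] = 4.1883e-03. Percent = (4.1883e-03/0.029) × 100

Percent ionization = 14.4%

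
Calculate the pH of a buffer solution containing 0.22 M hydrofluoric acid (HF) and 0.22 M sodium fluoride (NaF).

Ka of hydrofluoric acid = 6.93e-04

pKa = -log(6.93e-04) = 3.16. pH = pKa + log([A⁻]/[HA]) = 3.16 + log(0.22/0.22)

pH = 3.16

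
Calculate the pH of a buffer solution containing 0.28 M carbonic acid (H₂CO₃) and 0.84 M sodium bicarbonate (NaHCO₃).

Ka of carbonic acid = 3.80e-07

pKa = -log(3.80e-07) = 6.42. pH = pKa + log([A⁻]/[HA]) = 6.42 + log(0.84/0.28)

pH = 6.90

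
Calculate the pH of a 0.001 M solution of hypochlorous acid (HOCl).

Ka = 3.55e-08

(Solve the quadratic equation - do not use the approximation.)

x² + Ka×x - Ka×C = 0. Using quadratic formula: [H⁺] = 5.9405e-06

pH = 5.23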